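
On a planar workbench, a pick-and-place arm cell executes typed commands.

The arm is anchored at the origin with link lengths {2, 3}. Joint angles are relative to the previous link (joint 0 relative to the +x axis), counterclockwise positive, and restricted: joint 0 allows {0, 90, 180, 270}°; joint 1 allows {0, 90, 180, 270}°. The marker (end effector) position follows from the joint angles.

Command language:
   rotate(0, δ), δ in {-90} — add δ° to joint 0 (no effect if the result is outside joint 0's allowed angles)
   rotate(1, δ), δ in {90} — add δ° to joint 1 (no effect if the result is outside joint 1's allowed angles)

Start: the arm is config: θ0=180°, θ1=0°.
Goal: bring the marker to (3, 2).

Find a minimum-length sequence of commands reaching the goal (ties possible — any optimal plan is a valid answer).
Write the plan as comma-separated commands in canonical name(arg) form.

rotate(1, 90), rotate(1, 90), rotate(1, 90), rotate(0, -90)

t0: config: θ0=180°, θ1=0°
t=1 rotate(1, 90) ⇒ config: θ0=180°, θ1=90°
t=2 rotate(1, 90) ⇒ config: θ0=180°, θ1=180°
t=3 rotate(1, 90) ⇒ config: θ0=180°, θ1=270°
t=4 rotate(0, -90) ⇒ config: θ0=90°, θ1=270°
shorter routes all fall short; 4 is best.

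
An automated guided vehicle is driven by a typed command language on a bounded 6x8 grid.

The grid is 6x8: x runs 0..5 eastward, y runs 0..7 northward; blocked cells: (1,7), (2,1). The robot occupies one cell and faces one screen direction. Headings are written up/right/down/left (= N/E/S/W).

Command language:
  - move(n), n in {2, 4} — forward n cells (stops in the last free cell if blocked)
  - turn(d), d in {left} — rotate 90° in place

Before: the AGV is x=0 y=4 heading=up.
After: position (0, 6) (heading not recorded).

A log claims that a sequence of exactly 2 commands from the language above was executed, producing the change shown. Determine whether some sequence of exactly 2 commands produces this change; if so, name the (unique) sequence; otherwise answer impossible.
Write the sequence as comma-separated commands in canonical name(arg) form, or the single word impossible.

move(2), turn(left)

key: order matters: swapping move(2) and turn(left) lands elsewhere
from: x=0 y=4 heading=up
t=1 move(2) ⇒ x=0 y=6 heading=up
t=2 turn(left) ⇒ x=0 y=6 heading=left
no rival 2-sequence matches.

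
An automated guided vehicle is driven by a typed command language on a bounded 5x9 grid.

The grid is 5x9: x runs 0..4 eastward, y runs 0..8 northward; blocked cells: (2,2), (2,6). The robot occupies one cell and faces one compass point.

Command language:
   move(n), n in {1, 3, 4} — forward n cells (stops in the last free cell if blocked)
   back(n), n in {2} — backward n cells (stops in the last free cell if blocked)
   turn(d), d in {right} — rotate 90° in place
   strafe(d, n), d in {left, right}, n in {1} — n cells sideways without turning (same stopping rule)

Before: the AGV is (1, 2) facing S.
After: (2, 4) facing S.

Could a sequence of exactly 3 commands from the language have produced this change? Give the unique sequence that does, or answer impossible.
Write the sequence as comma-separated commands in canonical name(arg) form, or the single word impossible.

key: still facing S at the end — nothing in the sequence rotates
start: (1, 2) facing S
t=1 strafe(left, 1) ⇒ (1, 2) facing S
t=2 back(2) ⇒ (1, 4) facing S
t=3 strafe(left, 1) ⇒ (2, 4) facing S
no other 3-command option fits: unique.

strafe(left, 1), back(2), strafe(left, 1)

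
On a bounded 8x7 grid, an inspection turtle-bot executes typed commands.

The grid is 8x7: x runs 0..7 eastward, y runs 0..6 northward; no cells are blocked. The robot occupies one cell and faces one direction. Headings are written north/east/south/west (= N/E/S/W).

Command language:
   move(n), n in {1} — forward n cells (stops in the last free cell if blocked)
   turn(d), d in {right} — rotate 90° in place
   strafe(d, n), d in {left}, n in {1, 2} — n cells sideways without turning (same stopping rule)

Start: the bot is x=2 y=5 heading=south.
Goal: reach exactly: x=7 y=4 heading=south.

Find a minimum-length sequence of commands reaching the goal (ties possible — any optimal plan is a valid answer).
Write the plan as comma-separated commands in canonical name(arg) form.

initial: x=2 y=5 heading=south
step 1 (move(1)): x=2 y=4 heading=south
step 2 (strafe(left, 1)): x=3 y=4 heading=south
step 3 (strafe(left, 2)): x=5 y=4 heading=south
step 4 (strafe(left, 2)): x=7 y=4 heading=south
no 3-step plan works, so 4 is optimal.

move(1), strafe(left, 1), strafe(left, 2), strafe(left, 2)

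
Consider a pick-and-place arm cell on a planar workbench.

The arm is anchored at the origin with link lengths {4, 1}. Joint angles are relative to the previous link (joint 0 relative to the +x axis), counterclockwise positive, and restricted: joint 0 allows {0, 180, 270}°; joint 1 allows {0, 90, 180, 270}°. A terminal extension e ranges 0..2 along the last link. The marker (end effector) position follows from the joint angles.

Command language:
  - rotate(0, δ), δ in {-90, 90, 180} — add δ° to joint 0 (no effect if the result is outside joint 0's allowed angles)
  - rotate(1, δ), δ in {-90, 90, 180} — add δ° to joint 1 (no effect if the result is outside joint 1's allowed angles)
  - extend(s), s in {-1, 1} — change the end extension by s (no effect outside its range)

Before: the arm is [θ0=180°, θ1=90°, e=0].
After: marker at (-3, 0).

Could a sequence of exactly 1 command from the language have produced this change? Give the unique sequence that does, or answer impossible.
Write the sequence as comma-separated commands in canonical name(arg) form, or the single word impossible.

start: [θ0=180°, θ1=90°, e=0]
1. rotate(1, 90) → [θ0=180°, θ1=180°, e=0]
no other 1-command option fits: unique.

rotate(1, 90)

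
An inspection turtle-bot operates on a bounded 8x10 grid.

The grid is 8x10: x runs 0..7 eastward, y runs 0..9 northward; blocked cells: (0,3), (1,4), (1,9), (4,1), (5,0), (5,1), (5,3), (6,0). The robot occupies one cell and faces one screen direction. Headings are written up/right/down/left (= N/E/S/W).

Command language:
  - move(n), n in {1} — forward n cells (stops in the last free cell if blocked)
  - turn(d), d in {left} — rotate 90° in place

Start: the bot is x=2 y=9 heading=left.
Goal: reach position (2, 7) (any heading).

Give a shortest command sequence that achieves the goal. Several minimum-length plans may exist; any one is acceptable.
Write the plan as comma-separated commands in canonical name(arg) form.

turn(left), move(1), move(1)

begin: x=2 y=9 heading=left
[1] after turn(left): x=2 y=9 heading=down
[2] after move(1): x=2 y=8 heading=down
[3] after move(1): x=2 y=7 heading=down
shorter routes all fall short; 3 is best.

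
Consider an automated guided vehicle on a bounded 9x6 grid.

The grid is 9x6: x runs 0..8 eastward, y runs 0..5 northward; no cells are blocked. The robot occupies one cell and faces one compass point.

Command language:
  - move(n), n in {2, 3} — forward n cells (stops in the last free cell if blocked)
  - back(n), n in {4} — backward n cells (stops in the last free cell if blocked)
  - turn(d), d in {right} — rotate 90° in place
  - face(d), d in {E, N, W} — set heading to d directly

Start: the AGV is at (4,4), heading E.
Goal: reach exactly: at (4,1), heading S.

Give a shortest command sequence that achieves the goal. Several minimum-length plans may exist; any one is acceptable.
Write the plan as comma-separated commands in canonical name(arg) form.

from: at (4,4), heading E
[1] after turn(right): at (4,4), heading S
[2] after move(3): at (4,1), heading S
minimal: 2 command(s), checked below 2.

turn(right), move(3)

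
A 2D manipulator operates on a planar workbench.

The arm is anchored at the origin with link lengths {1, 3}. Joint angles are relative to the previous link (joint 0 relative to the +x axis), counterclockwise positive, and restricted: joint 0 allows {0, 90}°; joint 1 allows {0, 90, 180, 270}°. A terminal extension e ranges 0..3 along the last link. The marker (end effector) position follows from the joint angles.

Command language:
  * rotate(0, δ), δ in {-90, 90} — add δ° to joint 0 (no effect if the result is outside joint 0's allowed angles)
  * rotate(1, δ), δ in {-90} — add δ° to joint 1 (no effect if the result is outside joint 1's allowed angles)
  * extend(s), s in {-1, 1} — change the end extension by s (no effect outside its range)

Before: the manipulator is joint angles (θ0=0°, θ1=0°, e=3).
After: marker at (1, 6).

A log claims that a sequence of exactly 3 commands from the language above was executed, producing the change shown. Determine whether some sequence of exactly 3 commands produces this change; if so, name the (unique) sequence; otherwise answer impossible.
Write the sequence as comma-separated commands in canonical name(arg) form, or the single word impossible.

rotate(1, -90), rotate(1, -90), rotate(1, -90)

from: joint angles (θ0=0°, θ1=0°, e=3)
[1] after rotate(1, -90): joint angles (θ0=0°, θ1=270°, e=3)
[2] after rotate(1, -90): joint angles (θ0=0°, θ1=180°, e=3)
[3] after rotate(1, -90): joint angles (θ0=0°, θ1=90°, e=3)
no other 3-command option fits: unique.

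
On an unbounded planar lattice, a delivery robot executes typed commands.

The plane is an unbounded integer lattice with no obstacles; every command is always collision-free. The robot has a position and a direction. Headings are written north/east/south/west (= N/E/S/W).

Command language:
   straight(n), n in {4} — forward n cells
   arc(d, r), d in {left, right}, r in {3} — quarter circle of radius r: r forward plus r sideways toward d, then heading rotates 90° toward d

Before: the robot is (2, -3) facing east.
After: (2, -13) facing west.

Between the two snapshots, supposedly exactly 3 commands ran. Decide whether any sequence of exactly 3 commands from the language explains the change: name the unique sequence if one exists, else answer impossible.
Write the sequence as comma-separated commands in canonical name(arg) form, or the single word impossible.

arc(right, 3), straight(4), arc(right, 3)

key: cell and facing (now W) both changed — the 3 commands mix motion and turning
from: (2, -3) facing east
1. arc(right, 3) → (5, -6) facing south
2. straight(4) → (5, -10) facing south
3. arc(right, 3) → (2, -13) facing west
uniquely the one of 27 3-step routes that fits.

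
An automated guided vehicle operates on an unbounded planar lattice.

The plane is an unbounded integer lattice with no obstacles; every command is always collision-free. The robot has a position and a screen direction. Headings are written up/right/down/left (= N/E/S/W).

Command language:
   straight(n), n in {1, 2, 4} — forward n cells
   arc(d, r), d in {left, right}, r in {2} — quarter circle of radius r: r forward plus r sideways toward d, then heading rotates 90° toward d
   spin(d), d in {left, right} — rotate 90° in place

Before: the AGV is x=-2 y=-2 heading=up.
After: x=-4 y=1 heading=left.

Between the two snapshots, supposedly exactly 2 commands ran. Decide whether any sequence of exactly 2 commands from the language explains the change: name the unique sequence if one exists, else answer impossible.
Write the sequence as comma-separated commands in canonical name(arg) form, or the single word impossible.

straight(1), arc(left, 2)

key: order matters: swapping straight(1) and arc(left, 2) lands elsewhere
begin: x=-2 y=-2 heading=up
[1] after straight(1): x=-2 y=-1 heading=up
[2] after arc(left, 2): x=-4 y=1 heading=left
no other 2-command option fits: unique.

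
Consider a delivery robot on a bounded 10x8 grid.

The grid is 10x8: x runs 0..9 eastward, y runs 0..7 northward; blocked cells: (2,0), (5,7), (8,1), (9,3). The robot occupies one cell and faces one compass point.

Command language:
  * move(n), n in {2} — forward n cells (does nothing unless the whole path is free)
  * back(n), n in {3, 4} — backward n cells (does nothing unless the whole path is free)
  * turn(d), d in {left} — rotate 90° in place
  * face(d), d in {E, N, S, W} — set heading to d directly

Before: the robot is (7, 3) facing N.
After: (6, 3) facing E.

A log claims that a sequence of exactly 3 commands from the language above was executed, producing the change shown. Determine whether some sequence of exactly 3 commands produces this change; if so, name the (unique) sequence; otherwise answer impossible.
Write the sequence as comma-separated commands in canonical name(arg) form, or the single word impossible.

face(E), back(3), move(2)

key: running move(2) before face(E) would end elsewhere — order is forced
initial: (7, 3) facing N
t=1 face(E) ⇒ (7, 3) facing E
t=2 back(3) ⇒ (4, 3) facing E
t=3 move(2) ⇒ (6, 3) facing E
no other 3-command option fits: unique.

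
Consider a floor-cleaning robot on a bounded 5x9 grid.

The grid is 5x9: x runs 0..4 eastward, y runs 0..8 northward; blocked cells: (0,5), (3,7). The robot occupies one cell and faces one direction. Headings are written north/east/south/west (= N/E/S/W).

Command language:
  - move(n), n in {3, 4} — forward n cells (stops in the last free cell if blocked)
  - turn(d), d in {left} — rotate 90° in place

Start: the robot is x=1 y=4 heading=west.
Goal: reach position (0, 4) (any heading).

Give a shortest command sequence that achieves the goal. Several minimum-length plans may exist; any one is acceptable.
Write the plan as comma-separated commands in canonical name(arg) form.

t0: x=1 y=4 heading=west
step 1 (move(3)): x=0 y=4 heading=west
shorter routes all fall short; 1 is best.

move(3)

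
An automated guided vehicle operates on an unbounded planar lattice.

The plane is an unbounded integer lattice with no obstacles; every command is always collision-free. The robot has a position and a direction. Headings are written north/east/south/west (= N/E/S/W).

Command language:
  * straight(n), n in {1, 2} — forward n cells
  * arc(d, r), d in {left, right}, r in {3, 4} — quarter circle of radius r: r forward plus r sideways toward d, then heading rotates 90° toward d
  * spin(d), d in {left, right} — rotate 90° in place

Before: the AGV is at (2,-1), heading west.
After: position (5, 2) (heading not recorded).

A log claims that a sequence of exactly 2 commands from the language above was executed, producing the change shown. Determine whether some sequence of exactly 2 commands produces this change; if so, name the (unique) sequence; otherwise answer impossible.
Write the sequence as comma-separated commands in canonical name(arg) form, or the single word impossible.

key: order matters: swapping spin(right) and arc(right, 3) lands elsewhere
start: at (2,-1), heading west
1. spin(right) → at (2,-1), heading north
2. arc(right, 3) → at (5,2), heading east
no other 2-command option fits: unique.

spin(right), arc(right, 3)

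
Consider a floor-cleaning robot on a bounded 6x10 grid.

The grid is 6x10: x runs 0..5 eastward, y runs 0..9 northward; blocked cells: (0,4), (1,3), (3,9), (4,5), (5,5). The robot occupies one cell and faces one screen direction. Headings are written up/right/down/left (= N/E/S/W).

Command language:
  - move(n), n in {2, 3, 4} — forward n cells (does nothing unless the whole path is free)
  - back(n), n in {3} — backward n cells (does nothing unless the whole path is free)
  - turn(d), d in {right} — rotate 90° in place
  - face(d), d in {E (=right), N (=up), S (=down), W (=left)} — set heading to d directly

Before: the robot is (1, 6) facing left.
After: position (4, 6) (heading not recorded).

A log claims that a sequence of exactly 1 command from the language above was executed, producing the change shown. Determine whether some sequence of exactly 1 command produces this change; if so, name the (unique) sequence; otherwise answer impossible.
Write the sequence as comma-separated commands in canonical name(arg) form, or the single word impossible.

back(3)

t0: (1, 6) facing left
[1] after back(3): (4, 6) facing left
all 9 alternatives checked — unique.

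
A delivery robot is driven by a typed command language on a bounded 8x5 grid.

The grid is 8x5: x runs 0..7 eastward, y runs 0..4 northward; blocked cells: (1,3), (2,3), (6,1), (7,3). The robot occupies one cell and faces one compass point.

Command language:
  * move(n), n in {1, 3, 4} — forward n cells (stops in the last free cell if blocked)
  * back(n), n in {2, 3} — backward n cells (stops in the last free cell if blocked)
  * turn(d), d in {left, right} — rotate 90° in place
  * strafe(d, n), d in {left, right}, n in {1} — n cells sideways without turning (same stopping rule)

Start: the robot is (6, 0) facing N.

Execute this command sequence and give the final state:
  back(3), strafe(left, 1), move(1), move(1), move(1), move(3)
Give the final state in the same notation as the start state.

(5, 4) facing N

initial: (6, 0) facing N
[1] after back(3): (6, 0) facing N
[2] after strafe(left, 1): (5, 0) facing N
[3] after move(1): (5, 1) facing N
[4] after move(1): (5, 2) facing N
[5] after move(1): (5, 3) facing N
[6] after move(3): (5, 4) facing N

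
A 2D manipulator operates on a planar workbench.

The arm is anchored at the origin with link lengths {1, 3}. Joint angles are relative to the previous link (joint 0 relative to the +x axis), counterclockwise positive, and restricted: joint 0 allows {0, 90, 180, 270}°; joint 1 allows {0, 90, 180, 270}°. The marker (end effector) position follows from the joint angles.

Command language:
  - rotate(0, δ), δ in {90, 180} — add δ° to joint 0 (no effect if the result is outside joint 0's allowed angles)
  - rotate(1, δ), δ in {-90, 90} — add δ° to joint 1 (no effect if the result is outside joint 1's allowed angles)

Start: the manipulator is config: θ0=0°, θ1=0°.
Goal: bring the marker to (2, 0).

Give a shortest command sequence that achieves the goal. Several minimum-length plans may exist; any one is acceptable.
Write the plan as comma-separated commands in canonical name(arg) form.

rotate(0, 180), rotate(1, 90), rotate(1, 90)

initial: config: θ0=0°, θ1=0°
step 1 (rotate(0, 180)): config: θ0=180°, θ1=0°
step 2 (rotate(1, 90)): config: θ0=180°, θ1=90°
step 3 (rotate(1, 90)): config: θ0=180°, θ1=180°
no 2-step plan works, so 3 is optimal.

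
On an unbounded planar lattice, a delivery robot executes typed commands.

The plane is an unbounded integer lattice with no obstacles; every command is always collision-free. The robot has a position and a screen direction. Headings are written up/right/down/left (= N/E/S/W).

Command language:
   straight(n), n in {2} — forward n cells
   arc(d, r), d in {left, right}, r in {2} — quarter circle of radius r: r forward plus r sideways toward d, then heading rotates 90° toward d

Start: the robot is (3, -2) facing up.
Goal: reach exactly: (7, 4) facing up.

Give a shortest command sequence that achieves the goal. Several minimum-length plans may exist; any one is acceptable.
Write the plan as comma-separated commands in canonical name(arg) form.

t0: (3, -2) facing up
1. arc(right, 2) → (5, 0) facing right
2. arc(left, 2) → (7, 2) facing up
3. straight(2) → (7, 4) facing up
shorter routes all fall short; 3 is best.

arc(right, 2), arc(left, 2), straight(2)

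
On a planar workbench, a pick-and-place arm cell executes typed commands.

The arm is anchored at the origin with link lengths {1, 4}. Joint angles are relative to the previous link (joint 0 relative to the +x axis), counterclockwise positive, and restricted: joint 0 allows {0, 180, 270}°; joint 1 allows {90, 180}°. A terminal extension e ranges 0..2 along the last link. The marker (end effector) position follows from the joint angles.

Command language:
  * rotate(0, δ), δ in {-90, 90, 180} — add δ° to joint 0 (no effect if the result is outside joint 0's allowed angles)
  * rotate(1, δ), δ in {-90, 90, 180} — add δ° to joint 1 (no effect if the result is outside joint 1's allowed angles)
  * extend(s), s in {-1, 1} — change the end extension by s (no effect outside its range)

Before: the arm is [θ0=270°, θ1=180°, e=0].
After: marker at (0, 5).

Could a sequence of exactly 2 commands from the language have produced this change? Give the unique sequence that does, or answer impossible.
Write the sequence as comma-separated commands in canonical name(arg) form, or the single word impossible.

t0: [θ0=270°, θ1=180°, e=0]
[1] after extend(1): [θ0=270°, θ1=180°, e=1]
[2] after extend(1): [θ0=270°, θ1=180°, e=2]
no other 2-command option fits: unique.

extend(1), extend(1)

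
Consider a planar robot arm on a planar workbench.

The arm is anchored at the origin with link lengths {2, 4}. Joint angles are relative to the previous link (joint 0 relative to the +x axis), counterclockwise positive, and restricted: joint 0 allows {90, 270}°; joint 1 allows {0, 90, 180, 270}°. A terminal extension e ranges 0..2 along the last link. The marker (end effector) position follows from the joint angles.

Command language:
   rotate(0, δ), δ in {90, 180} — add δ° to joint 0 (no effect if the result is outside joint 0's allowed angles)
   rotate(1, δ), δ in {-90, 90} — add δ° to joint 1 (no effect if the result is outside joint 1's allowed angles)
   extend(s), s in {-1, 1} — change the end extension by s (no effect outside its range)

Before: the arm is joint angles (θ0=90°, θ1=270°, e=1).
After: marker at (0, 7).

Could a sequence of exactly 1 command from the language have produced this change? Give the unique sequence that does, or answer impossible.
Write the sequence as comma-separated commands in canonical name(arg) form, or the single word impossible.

t0: joint angles (θ0=90°, θ1=270°, e=1)
[1] after rotate(1, 90): joint angles (θ0=90°, θ1=0°, e=1)
no rival 1-sequence matches.

rotate(1, 90)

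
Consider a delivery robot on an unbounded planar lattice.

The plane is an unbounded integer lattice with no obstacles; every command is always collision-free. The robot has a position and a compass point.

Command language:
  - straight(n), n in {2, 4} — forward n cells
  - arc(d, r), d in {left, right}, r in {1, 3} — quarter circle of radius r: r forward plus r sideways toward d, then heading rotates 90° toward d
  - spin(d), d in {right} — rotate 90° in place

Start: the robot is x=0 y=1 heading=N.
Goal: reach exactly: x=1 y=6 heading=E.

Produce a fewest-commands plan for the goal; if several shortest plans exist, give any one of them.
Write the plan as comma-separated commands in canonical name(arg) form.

straight(4), arc(right, 1)

t0: x=0 y=1 heading=N
t=1 straight(4) ⇒ x=0 y=5 heading=N
t=2 arc(right, 1) ⇒ x=1 y=6 heading=E
minimal: 2 command(s), checked below 2.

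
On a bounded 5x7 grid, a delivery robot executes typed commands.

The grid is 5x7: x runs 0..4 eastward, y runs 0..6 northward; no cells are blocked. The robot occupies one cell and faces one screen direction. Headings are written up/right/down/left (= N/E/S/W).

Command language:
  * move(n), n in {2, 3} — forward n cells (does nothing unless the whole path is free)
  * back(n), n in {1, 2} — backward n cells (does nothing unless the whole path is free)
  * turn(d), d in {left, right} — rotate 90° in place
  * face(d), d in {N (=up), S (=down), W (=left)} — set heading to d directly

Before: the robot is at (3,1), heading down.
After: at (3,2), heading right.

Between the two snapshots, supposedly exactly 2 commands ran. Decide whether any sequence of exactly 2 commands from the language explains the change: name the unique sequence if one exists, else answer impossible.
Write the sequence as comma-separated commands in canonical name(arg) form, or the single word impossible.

back(1), turn(left)

key: position moved to (3,2) AND the heading swung to E — translation plus rotation needed
begin: at (3,1), heading down
[1] after back(1): at (3,2), heading down
[2] after turn(left): at (3,2), heading right
no rival 2-sequence matches.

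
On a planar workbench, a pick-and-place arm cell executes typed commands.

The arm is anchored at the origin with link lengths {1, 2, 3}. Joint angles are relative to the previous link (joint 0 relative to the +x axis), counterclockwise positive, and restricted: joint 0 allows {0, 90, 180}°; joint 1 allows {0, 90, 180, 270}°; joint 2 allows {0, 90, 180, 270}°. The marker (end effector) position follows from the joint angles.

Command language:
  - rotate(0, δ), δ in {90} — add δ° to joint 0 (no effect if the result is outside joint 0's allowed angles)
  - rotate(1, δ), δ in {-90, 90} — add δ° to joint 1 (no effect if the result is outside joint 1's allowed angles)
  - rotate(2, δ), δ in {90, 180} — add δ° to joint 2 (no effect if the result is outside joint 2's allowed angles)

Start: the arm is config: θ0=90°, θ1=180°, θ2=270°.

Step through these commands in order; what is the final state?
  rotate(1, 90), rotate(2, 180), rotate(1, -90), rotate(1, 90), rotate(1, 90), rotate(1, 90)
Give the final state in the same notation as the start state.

from: config: θ0=90°, θ1=180°, θ2=270°
t=1 rotate(1, 90) ⇒ config: θ0=90°, θ1=270°, θ2=270°
t=2 rotate(2, 180) ⇒ config: θ0=90°, θ1=270°, θ2=90°
t=3 rotate(1, -90) ⇒ config: θ0=90°, θ1=180°, θ2=90°
t=4 rotate(1, 90) ⇒ config: θ0=90°, θ1=270°, θ2=90°
t=5 rotate(1, 90) ⇒ config: θ0=90°, θ1=0°, θ2=90°
t=6 rotate(1, 90) ⇒ config: θ0=90°, θ1=90°, θ2=90°

config: θ0=90°, θ1=90°, θ2=90°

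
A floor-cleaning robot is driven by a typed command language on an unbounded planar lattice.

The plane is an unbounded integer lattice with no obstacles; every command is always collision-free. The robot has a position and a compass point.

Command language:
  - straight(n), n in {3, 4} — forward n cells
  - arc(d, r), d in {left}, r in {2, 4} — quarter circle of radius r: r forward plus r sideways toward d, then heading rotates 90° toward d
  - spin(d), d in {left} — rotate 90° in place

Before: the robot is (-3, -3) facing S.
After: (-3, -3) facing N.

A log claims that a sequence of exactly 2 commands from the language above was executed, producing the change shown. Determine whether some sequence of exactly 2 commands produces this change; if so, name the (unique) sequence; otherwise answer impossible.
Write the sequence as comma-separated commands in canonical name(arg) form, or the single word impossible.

key: parked at (-3,-3) the whole time — nothing moves the robot
start: (-3, -3) facing S
1. spin(left) → (-3, -3) facing E
2. spin(left) → (-3, -3) facing N
no rival 2-sequence matches.

spin(left), spin(left)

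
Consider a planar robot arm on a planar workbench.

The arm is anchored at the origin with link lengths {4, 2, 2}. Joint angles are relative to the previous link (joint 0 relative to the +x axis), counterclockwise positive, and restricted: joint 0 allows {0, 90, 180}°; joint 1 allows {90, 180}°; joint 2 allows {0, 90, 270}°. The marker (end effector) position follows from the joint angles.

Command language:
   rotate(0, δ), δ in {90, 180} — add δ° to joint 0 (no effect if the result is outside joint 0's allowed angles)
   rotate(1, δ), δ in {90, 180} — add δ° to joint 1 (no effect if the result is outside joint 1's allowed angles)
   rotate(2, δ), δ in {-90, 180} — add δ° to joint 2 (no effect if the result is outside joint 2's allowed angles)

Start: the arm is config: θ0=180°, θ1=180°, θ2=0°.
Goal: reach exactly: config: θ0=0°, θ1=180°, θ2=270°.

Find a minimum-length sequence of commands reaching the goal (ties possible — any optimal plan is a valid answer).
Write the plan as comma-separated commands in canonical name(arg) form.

start: config: θ0=180°, θ1=180°, θ2=0°
step 1 (rotate(2, -90)): config: θ0=180°, θ1=180°, θ2=270°
step 2 (rotate(0, 180)): config: θ0=0°, θ1=180°, θ2=270°
minimal: 2 command(s), checked below 2.

rotate(2, -90), rotate(0, 180)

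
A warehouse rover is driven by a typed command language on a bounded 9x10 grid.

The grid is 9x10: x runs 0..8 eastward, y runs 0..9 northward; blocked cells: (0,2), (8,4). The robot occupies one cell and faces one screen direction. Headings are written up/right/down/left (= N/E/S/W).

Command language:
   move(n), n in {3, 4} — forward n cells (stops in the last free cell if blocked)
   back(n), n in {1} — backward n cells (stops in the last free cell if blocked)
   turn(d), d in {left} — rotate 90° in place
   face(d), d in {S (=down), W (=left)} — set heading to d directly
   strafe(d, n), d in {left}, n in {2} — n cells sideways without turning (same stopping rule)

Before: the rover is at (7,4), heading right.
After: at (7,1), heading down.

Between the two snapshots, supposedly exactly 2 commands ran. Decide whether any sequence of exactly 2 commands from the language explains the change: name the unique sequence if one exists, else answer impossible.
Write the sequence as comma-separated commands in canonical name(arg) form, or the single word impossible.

face(S), move(3)

key: running move(3) before face(S) would end elsewhere — order is forced
from: at (7,4), heading right
1. face(S) → at (7,4), heading down
2. move(3) → at (7,1), heading down
no rival 2-sequence matches.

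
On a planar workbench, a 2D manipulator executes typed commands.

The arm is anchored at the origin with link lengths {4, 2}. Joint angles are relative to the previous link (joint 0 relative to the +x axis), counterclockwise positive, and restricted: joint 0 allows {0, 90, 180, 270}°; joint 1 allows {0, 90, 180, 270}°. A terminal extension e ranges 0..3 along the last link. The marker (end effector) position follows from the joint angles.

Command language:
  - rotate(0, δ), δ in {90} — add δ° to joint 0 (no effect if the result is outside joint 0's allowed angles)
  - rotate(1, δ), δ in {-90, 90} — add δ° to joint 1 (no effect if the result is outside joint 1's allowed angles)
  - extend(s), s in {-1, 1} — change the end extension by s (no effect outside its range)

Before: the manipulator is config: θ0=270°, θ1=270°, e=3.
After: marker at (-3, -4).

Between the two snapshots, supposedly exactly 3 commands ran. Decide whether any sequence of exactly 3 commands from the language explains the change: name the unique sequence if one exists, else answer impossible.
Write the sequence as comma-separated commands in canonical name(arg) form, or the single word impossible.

key: order matters: swapping extend(1) and extend(-1) lands elsewhere
initial: config: θ0=270°, θ1=270°, e=3
t=1 extend(1) ⇒ config: θ0=270°, θ1=270°, e=3
t=2 extend(-1) ⇒ config: θ0=270°, θ1=270°, e=2
t=3 extend(-1) ⇒ config: θ0=270°, θ1=270°, e=1
no rival 3-sequence matches.

extend(1), extend(-1), extend(-1)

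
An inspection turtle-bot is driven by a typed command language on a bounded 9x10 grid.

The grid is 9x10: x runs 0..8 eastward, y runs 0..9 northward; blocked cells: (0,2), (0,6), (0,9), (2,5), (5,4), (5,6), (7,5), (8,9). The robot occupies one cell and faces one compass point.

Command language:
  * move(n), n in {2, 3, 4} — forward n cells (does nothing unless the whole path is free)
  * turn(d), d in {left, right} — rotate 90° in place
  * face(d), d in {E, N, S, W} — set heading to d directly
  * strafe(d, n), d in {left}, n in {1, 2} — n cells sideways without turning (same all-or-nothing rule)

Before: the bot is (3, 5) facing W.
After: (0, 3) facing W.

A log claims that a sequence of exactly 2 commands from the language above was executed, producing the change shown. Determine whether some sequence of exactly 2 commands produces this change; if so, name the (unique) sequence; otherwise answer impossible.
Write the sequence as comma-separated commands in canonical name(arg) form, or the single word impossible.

key: running move(3) before strafe(left, 2) would end elsewhere — order is forced
t0: (3, 5) facing W
step 1 (strafe(left, 2)): (3, 3) facing W
step 2 (move(3)): (0, 3) facing W
no rival 2-sequence matches.

strafe(left, 2), move(3)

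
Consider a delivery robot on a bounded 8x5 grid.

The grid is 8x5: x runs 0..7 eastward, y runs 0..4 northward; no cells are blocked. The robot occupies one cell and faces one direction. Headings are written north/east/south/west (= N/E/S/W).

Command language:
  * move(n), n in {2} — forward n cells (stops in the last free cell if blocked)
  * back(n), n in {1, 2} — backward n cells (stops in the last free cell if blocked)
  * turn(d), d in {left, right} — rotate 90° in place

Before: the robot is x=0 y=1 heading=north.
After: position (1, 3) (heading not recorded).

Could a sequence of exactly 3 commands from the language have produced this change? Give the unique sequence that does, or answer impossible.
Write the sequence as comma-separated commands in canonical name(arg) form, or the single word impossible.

move(2), turn(left), back(1)

key: order matters: swapping move(2) and back(1) lands elsewhere
start: x=0 y=1 heading=north
[1] after move(2): x=0 y=3 heading=north
[2] after turn(left): x=0 y=3 heading=west
[3] after back(1): x=1 y=3 heading=west
no rival 3-sequence matches.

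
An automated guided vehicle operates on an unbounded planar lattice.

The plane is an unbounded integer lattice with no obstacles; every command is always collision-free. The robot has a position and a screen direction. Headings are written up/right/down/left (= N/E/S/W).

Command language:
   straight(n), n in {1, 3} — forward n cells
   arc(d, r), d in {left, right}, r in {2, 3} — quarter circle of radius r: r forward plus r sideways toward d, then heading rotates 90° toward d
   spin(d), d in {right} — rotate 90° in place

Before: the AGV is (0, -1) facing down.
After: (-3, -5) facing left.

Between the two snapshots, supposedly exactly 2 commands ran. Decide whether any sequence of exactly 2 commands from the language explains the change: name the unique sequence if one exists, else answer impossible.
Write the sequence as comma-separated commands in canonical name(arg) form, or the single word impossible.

key: running arc(right, 3) before straight(1) would end elsewhere — order is forced
initial: (0, -1) facing down
[1] after straight(1): (0, -2) facing down
[2] after arc(right, 3): (-3, -5) facing left
no rival 2-sequence matches.

straight(1), arc(right, 3)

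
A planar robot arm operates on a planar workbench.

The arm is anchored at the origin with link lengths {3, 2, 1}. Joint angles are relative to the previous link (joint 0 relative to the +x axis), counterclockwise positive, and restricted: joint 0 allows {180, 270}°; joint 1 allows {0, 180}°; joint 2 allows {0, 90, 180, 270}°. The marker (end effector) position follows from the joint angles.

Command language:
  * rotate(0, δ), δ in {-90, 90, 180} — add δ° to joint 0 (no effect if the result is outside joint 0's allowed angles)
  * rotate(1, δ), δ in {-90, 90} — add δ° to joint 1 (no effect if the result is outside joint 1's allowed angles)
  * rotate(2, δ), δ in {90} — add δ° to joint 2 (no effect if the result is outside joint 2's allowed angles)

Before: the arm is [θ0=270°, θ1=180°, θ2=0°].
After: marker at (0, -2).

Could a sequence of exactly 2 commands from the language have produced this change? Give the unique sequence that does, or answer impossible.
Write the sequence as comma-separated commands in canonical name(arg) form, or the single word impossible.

rotate(2, 90), rotate(2, 90)

begin: [θ0=270°, θ1=180°, θ2=0°]
1. rotate(2, 90) → [θ0=270°, θ1=180°, θ2=90°]
2. rotate(2, 90) → [θ0=270°, θ1=180°, θ2=180°]
uniquely the one of 36 2-step routes that fits.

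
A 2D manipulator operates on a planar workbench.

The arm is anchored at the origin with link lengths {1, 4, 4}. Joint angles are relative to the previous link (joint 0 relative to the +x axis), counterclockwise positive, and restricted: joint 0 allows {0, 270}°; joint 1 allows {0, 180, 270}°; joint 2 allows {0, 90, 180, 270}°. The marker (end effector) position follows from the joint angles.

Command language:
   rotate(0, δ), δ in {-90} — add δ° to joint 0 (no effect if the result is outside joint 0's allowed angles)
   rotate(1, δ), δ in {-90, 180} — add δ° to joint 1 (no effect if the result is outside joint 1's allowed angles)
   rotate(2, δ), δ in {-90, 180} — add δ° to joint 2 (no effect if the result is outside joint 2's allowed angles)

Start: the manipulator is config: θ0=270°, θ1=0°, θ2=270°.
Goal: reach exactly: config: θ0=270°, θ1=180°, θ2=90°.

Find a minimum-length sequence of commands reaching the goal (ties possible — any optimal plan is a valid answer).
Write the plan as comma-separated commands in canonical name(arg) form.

begin: config: θ0=270°, θ1=0°, θ2=270°
1. rotate(2, 180) → config: θ0=270°, θ1=0°, θ2=90°
2. rotate(1, 180) → config: θ0=270°, θ1=180°, θ2=90°
shorter routes all fall short; 2 is best.

rotate(2, 180), rotate(1, 180)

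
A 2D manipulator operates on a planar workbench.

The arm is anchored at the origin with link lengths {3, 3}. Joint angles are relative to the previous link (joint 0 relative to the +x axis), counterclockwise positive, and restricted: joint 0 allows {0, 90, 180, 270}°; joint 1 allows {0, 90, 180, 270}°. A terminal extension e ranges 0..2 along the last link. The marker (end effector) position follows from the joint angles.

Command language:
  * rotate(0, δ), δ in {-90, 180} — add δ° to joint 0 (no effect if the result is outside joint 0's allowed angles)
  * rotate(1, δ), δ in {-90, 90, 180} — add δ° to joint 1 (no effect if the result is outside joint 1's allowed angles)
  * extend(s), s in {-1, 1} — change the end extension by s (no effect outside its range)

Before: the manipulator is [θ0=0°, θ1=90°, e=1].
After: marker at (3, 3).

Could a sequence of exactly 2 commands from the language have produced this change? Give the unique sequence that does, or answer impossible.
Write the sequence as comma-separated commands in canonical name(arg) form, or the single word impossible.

initial: [θ0=0°, θ1=90°, e=1]
[1] after extend(-1): [θ0=0°, θ1=90°, e=0]
[2] after extend(-1): [θ0=0°, θ1=90°, e=0]
no other 2-command option fits: unique.

extend(-1), extend(-1)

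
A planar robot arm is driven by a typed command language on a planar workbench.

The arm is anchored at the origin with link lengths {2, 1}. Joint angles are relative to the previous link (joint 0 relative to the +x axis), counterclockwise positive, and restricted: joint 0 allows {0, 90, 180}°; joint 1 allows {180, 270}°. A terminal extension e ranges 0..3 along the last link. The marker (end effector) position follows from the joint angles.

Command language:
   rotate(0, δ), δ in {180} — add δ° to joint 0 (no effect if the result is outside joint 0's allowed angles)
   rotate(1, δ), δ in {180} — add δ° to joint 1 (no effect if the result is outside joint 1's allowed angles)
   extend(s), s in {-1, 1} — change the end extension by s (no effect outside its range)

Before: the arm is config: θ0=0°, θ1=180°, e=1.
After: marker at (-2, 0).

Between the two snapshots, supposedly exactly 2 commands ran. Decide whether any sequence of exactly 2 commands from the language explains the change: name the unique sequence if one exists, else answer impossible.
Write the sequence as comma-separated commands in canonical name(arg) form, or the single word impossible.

begin: config: θ0=0°, θ1=180°, e=1
[1] after extend(1): config: θ0=0°, θ1=180°, e=2
[2] after extend(1): config: θ0=0°, θ1=180°, e=3
uniquely the one of 16 2-step routes that fits.

extend(1), extend(1)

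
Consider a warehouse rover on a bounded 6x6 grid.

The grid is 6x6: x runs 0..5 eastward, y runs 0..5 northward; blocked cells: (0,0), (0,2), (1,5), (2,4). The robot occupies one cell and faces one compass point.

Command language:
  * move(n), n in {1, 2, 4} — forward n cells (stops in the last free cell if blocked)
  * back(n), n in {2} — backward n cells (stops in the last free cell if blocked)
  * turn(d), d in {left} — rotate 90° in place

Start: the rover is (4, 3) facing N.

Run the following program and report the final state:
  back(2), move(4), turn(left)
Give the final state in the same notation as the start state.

(4, 5) facing W

initial: (4, 3) facing N
1. back(2) → (4, 1) facing N
2. move(4) → (4, 5) facing N
3. turn(left) → (4, 5) facing W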